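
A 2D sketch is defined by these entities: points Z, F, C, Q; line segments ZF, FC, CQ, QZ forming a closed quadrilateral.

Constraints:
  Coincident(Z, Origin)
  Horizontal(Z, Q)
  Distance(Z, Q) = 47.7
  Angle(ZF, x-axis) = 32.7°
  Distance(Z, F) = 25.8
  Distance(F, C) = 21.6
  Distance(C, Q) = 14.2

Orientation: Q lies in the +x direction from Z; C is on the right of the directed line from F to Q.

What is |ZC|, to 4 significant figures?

34.23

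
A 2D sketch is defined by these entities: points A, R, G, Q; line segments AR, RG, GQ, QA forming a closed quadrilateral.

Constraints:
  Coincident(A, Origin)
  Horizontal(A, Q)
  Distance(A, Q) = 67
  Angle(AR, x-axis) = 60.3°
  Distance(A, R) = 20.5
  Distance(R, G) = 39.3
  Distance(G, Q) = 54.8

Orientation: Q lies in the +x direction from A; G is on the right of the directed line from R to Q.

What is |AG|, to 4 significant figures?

26.63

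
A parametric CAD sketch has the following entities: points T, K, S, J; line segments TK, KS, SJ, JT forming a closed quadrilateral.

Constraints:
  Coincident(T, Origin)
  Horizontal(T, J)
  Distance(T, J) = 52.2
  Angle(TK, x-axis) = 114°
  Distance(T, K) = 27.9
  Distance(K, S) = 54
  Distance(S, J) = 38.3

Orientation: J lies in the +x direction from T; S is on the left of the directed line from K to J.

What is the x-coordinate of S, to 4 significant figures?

41.46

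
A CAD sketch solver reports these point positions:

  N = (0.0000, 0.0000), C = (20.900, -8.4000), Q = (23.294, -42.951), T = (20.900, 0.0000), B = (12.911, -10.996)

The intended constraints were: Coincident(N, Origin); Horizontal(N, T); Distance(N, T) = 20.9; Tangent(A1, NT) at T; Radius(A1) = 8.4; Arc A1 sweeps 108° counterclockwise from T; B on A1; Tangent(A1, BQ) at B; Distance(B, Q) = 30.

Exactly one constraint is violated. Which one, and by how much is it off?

Distance(B, Q) = 30 — off by 3.60.

N = (0.00, 0.00) ✓; N.y = 0.00, T.y = 0.00 ✓; |NT| = 20.90 ✓; ∠(CT, TN) = 90.00° ✓; |CT| = 8.400 ✓; bearing(C→B) − bearing(C→T) = 108.0° ✓; |CB| = 8.400 ✓; ∠(CB, BQ) = 90.00° ✓; |BQ| = 33.60 ✗.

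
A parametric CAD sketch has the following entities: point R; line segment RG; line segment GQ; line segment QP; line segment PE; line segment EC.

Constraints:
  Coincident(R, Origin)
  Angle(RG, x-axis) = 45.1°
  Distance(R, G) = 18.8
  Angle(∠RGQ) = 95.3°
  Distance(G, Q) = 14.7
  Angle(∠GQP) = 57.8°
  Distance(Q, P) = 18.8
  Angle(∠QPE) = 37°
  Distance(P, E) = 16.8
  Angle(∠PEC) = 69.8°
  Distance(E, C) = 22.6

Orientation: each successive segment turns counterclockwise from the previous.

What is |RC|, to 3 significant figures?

30.0

∠QPE = 37.0° gives PE at 35.0° from the x-axis; with |PE| = 16.8, E = (11.8, 16.4). ∠PEC = 69.8° gives EC at 145° from the x-axis; with |EC| = 22.6, C = (-6.74, 29.3). Then |RC| = |C − R| = 30.0.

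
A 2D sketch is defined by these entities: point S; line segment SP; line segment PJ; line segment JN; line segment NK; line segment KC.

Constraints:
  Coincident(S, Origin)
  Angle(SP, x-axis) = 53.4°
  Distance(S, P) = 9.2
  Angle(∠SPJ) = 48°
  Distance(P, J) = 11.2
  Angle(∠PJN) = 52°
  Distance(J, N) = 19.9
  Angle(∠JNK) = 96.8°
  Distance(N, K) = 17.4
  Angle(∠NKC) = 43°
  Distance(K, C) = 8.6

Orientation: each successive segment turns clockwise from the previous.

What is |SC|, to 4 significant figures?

13.81

S is at the origin; SP runs at 53.4° with length 9.2, so P = (5.485, 7.386). ∠SPJ = 48.0° gives PJ at -78.60° from the x-axis; with |PJ| = 11.2, J = (7.699, -3.593). ∠PJN = 52.0° gives JN at 153.4° from the x-axis; with |JN| = 19.9, N = (-10.09, 5.317). ∠JNK = 96.8° gives NK at 70.20° from the x-axis; with |NK| = 17.4, K = (-4.201, 21.69). ∠NKC = 43.0° gives KC at -66.80° from the x-axis; with |KC| = 8.6, C = (-0.8127, 13.78). Then |SC| = |C − S| = 13.81.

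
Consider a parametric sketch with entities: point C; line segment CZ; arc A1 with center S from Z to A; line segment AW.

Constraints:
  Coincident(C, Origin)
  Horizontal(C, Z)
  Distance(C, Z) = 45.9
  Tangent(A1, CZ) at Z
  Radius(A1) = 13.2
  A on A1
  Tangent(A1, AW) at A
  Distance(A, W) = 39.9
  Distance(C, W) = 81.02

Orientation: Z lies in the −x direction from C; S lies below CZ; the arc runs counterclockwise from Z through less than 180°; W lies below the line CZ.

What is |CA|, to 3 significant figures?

60.3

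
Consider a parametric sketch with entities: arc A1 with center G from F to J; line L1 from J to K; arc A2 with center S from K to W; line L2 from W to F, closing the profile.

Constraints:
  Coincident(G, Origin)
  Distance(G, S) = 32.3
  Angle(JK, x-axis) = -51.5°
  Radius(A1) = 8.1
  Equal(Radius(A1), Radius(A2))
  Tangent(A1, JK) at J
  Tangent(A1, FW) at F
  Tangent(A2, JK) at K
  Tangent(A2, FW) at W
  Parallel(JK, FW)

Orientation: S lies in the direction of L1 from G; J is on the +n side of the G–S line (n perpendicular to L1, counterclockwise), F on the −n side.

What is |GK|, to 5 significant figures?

33.300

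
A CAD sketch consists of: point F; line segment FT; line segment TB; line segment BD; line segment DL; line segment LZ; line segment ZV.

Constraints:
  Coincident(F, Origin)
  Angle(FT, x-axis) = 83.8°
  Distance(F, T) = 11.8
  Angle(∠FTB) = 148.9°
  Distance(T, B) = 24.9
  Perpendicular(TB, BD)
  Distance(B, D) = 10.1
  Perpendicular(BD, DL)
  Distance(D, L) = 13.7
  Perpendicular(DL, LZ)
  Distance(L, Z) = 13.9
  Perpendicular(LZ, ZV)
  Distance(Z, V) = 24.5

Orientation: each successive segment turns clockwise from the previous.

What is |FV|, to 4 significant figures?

46.86

F is at the origin; FT runs at 83.8° with length 11.8, so T = (1.274, 11.73). ∠FTB = 148.9° gives TB at 52.70° from the x-axis; with |TB| = 24.9, B = (16.36, 31.54). The perpendicularity gives BD at right angles to TB, so BD runs at -37.30°; with |BD| = 10.1, D = (24.40, 25.42). BD is perpendicular to DL, so DL runs at -127.3°; with |DL| = 13.7, L = (16.10, 14.52). DL is perpendicular to LZ, so LZ runs at 142.7°; with |LZ| = 13.9, Z = (5.039, 22.94). LZ ⟂ ZV, so ZV runs at 52.70°; with |ZV| = 24.5, V = (19.89, 42.43). Then |FV| = |V − F| = 46.86.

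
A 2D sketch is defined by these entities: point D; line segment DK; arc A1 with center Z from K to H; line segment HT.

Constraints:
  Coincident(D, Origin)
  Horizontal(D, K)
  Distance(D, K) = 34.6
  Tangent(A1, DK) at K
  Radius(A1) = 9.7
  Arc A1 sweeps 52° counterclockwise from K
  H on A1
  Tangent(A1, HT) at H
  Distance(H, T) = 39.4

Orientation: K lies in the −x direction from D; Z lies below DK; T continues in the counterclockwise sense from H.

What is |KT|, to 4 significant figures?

47.19

D is at the origin; DK is horizontal with |DK| = 34.6 and K on the −x side, so K = (-34.60, 0.000). The tangent condition forces ZK to be normal to DK, so Z = K + (0, -9.7) = (-34.60, -9.700). On A1, K sits at bearing 90° from Z; a 52° counterclockwise sweep puts H at bearing 142°, so H = Z + 9.7·(cos 142°, sin 142°) = (-42.24, -3.728). A1 meets HT tangentially, so ZH is at right angles to HT, so HT runs along (−sin 142°, cos 142°); with |HT| = 39.4, T = (-66.50, -34.78). Then |KT| = |T − K| = 47.19.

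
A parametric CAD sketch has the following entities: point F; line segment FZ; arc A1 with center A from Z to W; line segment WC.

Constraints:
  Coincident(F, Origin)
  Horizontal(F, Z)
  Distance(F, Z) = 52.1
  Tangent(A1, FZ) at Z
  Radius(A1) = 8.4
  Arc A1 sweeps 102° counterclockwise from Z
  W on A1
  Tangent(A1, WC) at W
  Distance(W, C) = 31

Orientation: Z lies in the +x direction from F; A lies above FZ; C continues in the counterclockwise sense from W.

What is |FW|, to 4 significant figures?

61.16

F is at the origin; F and Z share the same y with |FZ| = 52.1 and Z on the +x side, so Z = (52.10, 0.000). The tangent condition forces AZ to be normal to FZ, so A = Z + (0, 8.4) = (52.10, 8.400). On A1, Z sits at bearing -90° from A; a 102° counterclockwise sweep puts W at bearing 12°, so W = A + 8.4·(cos 12°, sin 12°) = (60.32, 10.15). Then |FW| = |W − F| = 61.16.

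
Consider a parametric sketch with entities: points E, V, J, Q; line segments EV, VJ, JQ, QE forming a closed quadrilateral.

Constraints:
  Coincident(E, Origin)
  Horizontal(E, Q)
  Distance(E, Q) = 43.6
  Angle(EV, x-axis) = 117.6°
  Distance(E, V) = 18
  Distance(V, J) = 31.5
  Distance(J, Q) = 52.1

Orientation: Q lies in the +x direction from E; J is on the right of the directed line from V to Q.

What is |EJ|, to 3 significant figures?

16.6

E is at the origin; EQ is horizontal with |EQ| = 43.6 and Q in +x, so Q = (43.6, 0). EV runs at 117.6° with |EV| = 18.0, so V = (-8.34, 16.0). J is determined by |VJ| = 31.5 and |JQ| = 52.1 together: it lies at the intersection of circle(V, 31.5) and circle(Q, 52.1). With |VQ| = 54.3, the foot of the radical line on VQ is 11.3 from V and the perpendicular offset is √(31.5² − 11.3²) = 29.4. Taking the right-of-VQ solution: J = (-6.15, -15.5).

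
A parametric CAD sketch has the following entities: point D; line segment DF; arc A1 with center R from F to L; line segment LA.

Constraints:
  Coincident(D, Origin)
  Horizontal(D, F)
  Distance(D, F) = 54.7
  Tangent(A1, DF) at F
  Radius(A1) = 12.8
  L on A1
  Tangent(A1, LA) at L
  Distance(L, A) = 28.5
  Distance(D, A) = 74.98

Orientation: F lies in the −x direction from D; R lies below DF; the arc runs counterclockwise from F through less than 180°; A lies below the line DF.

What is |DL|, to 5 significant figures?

68.976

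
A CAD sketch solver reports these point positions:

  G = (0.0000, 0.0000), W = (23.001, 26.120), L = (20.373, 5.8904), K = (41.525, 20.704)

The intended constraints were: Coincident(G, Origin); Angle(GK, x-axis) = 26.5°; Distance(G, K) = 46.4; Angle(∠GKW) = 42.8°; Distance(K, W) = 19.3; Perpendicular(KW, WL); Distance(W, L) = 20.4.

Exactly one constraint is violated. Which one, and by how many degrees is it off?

Perpendicular(KW, WL) — off by 8.90°.

G = (0.00, 0.00) ✓; GK at 26.50° ✓; |GK| = 46.40 ✓; ∠GKW = 42.80° ✓; |KW| = 19.30 ✓; ∠(KW, WL) = 98.90° ✗; |WL| = 20.40 ✓.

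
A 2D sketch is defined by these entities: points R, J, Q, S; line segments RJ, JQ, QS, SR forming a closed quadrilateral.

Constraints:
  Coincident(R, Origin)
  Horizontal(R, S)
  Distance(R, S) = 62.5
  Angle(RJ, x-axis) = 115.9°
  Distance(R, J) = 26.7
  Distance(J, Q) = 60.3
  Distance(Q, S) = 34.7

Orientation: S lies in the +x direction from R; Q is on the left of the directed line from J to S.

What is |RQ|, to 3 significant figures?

57.6

Checks: |JQ| = 60.30 ✓; |QS| = 34.70 ✓.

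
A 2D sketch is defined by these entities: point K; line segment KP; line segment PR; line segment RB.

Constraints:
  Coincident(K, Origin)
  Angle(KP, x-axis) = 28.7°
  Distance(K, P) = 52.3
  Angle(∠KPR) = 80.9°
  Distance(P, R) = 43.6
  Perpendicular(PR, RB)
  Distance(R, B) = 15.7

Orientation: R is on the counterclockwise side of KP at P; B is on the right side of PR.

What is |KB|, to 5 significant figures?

76.046

K is at the origin; KP runs at 28.7° with length 52.3, so P = 52.3·(cos 28.7°, sin 28.7°) = (45.875, 25.116). ∠KPR = 80.9°, so PR runs at 28.7° + (180° − 80.9°) = 127.80° from the x-axis; with |PR| = 43.6, R = P + 43.6·(cos 127.80°, sin 127.80°) = (19.152, 59.566). PR ⟂ RB; with |RB| = 15.7 on the right of PR, B = R + 15.7·(0.79016, 0.61291) = (31.557, 69.189). Then |KB| = |B − K| = 76.046.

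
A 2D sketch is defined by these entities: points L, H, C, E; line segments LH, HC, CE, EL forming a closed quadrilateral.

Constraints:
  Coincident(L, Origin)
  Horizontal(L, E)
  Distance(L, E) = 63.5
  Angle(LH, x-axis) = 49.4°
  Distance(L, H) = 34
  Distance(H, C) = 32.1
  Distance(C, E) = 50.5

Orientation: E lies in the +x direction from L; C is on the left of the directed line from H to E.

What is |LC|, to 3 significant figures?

66.0

Checks: L = (0.00, 0.00) ✓; |HC| = 32.10 ✓; |CE| = 50.50 ✓.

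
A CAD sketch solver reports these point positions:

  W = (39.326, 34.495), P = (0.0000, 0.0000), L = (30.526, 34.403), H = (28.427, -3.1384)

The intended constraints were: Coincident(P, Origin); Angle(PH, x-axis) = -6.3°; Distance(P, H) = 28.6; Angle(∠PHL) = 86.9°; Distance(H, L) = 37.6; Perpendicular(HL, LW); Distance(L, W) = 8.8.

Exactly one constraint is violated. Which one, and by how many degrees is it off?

Perpendicular(HL, LW) — off by 3.80°.

P = (0.00, 0.00) ✓; PH at -6.300° ✓; |PH| = 28.60 ✓; ∠PHL = 86.90° ✓; |HL| = 37.60 ✓; ∠(HL, LW) = 86.20° ✗; |LW| = 8.800 ✓.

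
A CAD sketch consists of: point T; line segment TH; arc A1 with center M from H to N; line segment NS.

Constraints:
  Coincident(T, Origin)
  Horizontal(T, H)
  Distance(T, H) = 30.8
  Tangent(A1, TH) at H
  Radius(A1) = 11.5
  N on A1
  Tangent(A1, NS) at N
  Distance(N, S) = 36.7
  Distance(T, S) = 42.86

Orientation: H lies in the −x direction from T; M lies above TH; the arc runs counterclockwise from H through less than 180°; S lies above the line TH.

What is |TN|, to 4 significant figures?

21.38

T is at the origin; T and H share the same y with |TH| = 30.8 and H on the −x side, so H = (-30.80, 0.000). Tangency of A1 to TH means the radius MH is perpendicular to TH, so M = H + (0, 11.5) = (-30.80, 11.50). Since MN ⟂ NS (tangency), |MS| = √(11.5² + 36.7²) = 38.46 regardless of where N sits on A1. So S lies on both circle(T, 42.86) and circle(M, 38.46); the above-TH intersection is S = (-7.607, 42.18). N is the foot of the tangent from S: N = (-19.97, 7.625).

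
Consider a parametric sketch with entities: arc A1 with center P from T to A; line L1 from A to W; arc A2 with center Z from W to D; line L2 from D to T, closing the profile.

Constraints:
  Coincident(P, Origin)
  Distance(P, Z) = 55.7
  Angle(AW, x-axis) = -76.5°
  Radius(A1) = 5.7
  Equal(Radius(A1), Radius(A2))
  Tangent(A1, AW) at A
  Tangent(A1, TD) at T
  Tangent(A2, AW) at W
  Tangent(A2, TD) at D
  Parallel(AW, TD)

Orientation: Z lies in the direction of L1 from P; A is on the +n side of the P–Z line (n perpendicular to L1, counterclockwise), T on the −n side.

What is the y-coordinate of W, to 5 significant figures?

-52.830

Tangency of A1 to both parallel lines with radius 5.7 puts A and T at P ± 5.7·n: A = (5.5425, 1.3306), T = (-5.5425, -1.3306). Equal radii place W and D the same way about Z: W = Z + 5.7·n = (18.545, -52.830), D = Z − 5.7·n = (7.4604, -55.492). So W.y = -52.830.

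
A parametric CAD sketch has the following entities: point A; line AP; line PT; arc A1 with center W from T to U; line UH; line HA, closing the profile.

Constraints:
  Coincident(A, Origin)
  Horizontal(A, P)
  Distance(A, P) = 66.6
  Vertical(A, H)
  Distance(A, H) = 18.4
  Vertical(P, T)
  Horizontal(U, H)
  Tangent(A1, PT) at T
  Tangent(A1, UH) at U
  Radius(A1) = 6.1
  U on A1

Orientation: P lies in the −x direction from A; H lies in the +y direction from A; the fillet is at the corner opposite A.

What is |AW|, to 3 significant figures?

61.7

AH is vertical with |AH| = 18.4 and H on the +y side, so H = (0.00, 18.4). The virtual corner opposite A is at (-66.6, 18.4). Tangency of A1 to PT means the radius WT is perpendicular to PT and A1 meets UH tangentially, so WU is at right angles to UH, with radius 6.1, so the center W sits 6.1 in from both sides at W = (-60.5, 12.3). Then |AW| = |W − A| = 61.7.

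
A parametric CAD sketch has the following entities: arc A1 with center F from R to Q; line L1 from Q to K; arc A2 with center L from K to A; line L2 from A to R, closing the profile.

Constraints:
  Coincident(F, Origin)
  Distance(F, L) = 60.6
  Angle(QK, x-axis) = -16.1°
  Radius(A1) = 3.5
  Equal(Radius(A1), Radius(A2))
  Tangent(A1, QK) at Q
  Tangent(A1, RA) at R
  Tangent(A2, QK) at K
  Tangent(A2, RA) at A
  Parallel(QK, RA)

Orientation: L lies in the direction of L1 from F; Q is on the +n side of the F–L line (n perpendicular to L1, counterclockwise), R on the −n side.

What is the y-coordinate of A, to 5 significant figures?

-20.168

The slot axis is L1's direction at -16.1°, so u = (cos -16.1°, sin -16.1°) = (0.96078, -0.27731) and n = (−sin -16.1°, cos -16.1°) = (0.27731, 0.96078). F is at the origin and L lies 60.6 along u from F, so L = 60.6·u = (58.223, -16.805). Tangency of A1 to both parallel lines with radius 3.5 puts Q and R at F ± 3.5·n: Q = (0.97060, 3.3627), R = (-0.97060, -3.3627). Equal radii place K and A the same way about L: K = L + 3.5·n = (59.194, -13.443), A = L − 3.5·n = (57.253, -20.168). So A.y = -20.168.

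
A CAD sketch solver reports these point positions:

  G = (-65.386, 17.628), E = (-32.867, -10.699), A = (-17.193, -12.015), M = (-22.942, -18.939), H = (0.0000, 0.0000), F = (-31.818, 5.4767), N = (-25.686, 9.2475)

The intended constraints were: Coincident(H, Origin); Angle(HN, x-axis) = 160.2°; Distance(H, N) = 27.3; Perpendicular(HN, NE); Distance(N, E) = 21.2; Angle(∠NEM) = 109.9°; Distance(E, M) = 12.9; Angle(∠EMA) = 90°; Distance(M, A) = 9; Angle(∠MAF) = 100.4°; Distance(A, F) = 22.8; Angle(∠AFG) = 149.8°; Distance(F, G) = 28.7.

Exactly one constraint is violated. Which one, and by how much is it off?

Distance(F, G) = 28.7 — off by 7.00.

H = (0.00, 0.00) ✓; HN at 160.2° ✓; |HN| = 27.30 ✓; ∠(HN, NE) = 90.00° ✓; |NE| = 21.20 ✓; ∠NEM = 109.9° ✓; |EM| = 12.90 ✓; ∠EMA = 90.00° ✓; |MA| = 9.000 ✓; ∠MAF = 100.4° ✓; |AF| = 22.80 ✓; ∠AFG = 149.8° ✓; |FG| = 35.70 ✗.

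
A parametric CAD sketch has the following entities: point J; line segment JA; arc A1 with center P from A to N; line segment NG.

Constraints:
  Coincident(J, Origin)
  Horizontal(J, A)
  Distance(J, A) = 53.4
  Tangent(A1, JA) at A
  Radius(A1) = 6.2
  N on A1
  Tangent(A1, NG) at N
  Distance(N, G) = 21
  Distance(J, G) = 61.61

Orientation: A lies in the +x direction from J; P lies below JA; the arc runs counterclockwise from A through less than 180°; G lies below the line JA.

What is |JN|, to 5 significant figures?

48.310

Checks: |PN| = 6.200 ✓; ∠(PN, NG) = 90.00° ✓; |NG| = 21.00 ✓; |JG| = 61.61 ✓.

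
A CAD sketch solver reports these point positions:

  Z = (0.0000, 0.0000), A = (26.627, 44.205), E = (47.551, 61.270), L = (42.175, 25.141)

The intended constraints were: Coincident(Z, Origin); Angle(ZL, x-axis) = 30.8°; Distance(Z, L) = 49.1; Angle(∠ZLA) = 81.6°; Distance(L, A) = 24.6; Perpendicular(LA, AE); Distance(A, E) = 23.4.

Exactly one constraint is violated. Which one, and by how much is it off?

Distance(A, E) = 23.4 — off by 3.60.

Z = (0.00, 0.00) ✓; ZL at 30.80° ✓; |ZL| = 49.10 ✓; ∠ZLA = 81.60° ✓; |LA| = 24.60 ✓; ∠(LA, AE) = 90.00° ✓; |AE| = 27.00 ✗.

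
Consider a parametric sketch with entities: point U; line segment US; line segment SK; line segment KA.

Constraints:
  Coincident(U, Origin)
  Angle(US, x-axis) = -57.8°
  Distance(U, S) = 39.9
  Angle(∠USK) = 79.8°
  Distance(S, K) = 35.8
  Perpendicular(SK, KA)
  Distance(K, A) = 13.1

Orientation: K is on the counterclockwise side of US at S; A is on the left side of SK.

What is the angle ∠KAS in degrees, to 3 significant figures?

69.9°

U is at the origin; US runs at -57.8° with length 39.9, so S = 39.9·(cos -57.8°, sin -57.8°) = (21.3, -33.8). ∠USK = 79.8°, so SK runs at -57.8° + (180° − 79.8°) = 42.4° from the x-axis; with |SK| = 35.8, K = S + 35.8·(cos 42.4°, sin 42.4°) = (47.7, -9.62). SK is perpendicular to KA; with |KA| = 13.1 on the left of SK, A = K + 13.1·(-0.674, 0.738) = (38.9, 0.0507). Then cos ∠KAS = AK·AS / (|AK||AS|), giving 69.9°.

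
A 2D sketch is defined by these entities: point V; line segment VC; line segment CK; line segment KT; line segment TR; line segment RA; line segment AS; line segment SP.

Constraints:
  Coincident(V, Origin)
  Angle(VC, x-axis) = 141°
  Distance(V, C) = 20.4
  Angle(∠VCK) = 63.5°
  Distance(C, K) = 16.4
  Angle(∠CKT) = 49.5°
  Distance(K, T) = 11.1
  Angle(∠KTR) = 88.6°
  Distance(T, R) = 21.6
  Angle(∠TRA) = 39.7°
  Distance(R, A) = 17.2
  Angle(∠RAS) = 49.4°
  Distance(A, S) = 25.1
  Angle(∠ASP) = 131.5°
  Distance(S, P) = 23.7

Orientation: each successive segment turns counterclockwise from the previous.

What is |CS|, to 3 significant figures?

14.7

∠TRA = 39.7° gives RA at -100° from the x-axis; with |RA| = 17.2, A = (-23.3, 3.93). ∠RAS = 49.4° gives AS at 30.3° from the x-axis; with |AS| = 25.1, S = (-1.61, 16.6). Then |CS| = |S − C| = 14.7.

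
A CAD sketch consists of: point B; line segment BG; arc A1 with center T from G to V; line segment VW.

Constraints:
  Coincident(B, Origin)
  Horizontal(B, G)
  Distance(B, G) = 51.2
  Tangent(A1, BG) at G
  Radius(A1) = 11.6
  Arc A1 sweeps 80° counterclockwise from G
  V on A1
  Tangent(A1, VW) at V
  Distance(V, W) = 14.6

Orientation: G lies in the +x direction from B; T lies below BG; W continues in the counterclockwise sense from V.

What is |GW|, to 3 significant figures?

27.7

B is at the origin; BG is horizontal with |BG| = 51.2 and G on the +x side, so G = (51.2, 0.00). A1 meets BG tangentially, so TG is at right angles to BG, so T = G + (0, -11.6) = (51.2, -11.6). On A1, G sits at bearing 90° from T; an 80° counterclockwise sweep puts V at bearing 170°, so V = T + 11.6·(cos 170°, sin 170°) = (39.8, -9.59). Since A1 is tangent to VW there, TV ⟂ VW, so VW runs along (−sin 170°, cos 170°); with |VW| = 14.6, W = (37.2, -24.0). Then |GW| = |W − G| = 27.7.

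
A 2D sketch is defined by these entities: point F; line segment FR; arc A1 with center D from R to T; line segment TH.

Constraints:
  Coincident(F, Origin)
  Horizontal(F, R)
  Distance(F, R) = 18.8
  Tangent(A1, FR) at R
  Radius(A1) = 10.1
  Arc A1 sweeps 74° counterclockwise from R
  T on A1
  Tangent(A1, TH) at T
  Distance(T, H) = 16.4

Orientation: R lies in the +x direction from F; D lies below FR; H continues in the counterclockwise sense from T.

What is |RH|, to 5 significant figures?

27.114

F is at the origin; FR is horizontal with |FR| = 18.8 and R on the +x side, so R = (18.800, 0.0000). The tangent condition forces DR to be normal to FR, so D = R + (0, -10.1) = (18.800, -10.100). On A1, R sits at bearing 90° from D; a 74° counterclockwise sweep puts T at bearing 164°, so T = D + 10.1·(cos 164°, sin 164°) = (9.0913, -7.3161). Since A1 is tangent to TH there, DT ⟂ TH, so TH runs along (−sin 164°, cos 164°); with |TH| = 16.4, H = (4.5708, -23.081). Then |RH| = |H − R| = 27.114.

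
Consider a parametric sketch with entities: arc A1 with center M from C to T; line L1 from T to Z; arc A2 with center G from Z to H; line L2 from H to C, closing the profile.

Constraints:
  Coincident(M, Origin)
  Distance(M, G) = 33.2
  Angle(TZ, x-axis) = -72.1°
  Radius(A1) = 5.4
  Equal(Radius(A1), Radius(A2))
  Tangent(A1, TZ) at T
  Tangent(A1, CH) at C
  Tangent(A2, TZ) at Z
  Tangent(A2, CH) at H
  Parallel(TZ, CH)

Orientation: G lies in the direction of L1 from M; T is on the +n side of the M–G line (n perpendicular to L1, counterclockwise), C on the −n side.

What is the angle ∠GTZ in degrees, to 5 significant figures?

9.2383°

The slot axis is L1's direction at -72.1°, so u = (cos -72.1°, sin -72.1°) = (0.30736, -0.95159) and n = (−sin -72.1°, cos -72.1°) = (0.95159, 0.30736). M is at the origin and G lies 33.2 along u from M, so G = 33.2·u = (10.204, -31.593). Tangency of A1 to both parallel lines with radius 5.4 puts T and C at M ± 5.4·n: T = (5.1386, 1.6597), C = (-5.1386, -1.6597). Equal radii place Z and H the same way about G: Z = G + 5.4·n = (15.343, -29.933), H = G − 5.4·n = (5.0656, -33.253). Then cos ∠GTZ = TG·TZ / (|TG||TZ|), giving 9.2383°.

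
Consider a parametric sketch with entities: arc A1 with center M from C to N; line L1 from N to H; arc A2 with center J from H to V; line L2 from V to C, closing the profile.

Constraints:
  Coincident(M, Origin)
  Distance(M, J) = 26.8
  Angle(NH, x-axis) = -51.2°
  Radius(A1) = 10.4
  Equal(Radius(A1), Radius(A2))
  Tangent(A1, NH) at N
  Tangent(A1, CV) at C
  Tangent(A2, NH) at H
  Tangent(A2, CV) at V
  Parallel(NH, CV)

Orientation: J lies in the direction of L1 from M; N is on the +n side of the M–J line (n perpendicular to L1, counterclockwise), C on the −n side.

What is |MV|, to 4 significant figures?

28.75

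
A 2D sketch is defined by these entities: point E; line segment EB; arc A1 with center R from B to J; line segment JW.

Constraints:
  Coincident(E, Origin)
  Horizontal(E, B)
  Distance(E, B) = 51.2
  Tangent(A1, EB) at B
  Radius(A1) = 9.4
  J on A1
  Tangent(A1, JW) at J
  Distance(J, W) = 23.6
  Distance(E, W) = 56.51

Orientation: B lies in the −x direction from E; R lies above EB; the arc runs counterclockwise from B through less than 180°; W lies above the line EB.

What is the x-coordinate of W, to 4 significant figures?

-45.09

E is at the origin; EB is horizontal with |EB| = 51.2 and B on the −x side, so B = (-51.20, 0.000). A1 meets EB tangentially, so RB is at right angles to EB, so R = B + (0, 9.4) = (-51.20, 9.400). Since RJ ⟂ JW (tangency), |RW| = √(9.4² + 23.6²) = 25.40 regardless of where J sits on A1. So W lies on both circle(E, 56.51) and circle(R, 25.40); the above-EB intersection is W = (-45.09, 34.06). J is the foot of the tangent from W: J = (-41.89, 10.68).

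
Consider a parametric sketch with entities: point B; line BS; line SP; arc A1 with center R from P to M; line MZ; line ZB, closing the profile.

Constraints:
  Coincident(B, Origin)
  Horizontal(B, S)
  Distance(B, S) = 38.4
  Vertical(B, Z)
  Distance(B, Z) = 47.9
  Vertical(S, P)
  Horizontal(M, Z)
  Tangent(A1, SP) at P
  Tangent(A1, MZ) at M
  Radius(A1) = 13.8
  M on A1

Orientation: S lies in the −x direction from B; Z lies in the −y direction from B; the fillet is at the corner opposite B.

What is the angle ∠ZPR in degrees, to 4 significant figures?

19.77°

B is at the origin; B and S share the same y with |BS| = 38.4 and S on the −x side, so S = (-38.40, 0.000). B and Z share the same x with |BZ| = 47.9 and Z on the −y side, so Z = (0.000, -47.90). The virtual corner opposite B is at (-38.40, -47.90). A1 meets SP tangentially, so RP is at right angles to SP and the tangent condition forces RM to be normal to MZ, with radius 13.8, so the center R sits 13.8 in from both sides at R = (-24.60, -34.10). That places the tangent points at P = (-38.40, -34.10) on SP and M = (-24.60, -47.90) on MZ. Then cos ∠ZPR = PZ·PR / (|PZ||PR|), giving 19.77°.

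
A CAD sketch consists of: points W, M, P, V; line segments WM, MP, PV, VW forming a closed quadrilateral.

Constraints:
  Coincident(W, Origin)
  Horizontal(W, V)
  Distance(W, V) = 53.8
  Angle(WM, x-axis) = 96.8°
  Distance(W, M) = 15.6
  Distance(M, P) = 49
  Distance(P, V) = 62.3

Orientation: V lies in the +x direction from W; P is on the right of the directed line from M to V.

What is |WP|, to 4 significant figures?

33.44

W is at the origin; WV is horizontal with |WV| = 53.8 and V in +x, so V = (53.8, 0). WM runs at 96.8° with |WM| = 15.6, so M = (-1.847, 15.49). P is determined by |MP| = 49.0 and |PV| = 62.3 together: it lies at the intersection of circle(M, 49.0) and circle(V, 62.3). With |MV| = 57.76, the foot of the radical line on MV is 16.07 from M and the perpendicular offset is √(49.0² − 16.07²) = 46.29. Taking the right-of-MV solution: P = (1.219, -33.41).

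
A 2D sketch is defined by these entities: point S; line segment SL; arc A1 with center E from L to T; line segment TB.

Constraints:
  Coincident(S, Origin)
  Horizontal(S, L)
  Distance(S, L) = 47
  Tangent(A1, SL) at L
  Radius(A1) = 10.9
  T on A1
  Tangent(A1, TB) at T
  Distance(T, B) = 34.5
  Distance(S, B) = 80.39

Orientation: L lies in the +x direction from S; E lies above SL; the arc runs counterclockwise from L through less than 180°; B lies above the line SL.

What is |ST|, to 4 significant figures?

57.38

Checks: ∠(EL, LS) = 90.00° ✓; |ET| = 10.90 ✓; ∠(ET, TB) = 90.00° ✓; |TB| = 34.50 ✓; |SB| = 80.39 ✓.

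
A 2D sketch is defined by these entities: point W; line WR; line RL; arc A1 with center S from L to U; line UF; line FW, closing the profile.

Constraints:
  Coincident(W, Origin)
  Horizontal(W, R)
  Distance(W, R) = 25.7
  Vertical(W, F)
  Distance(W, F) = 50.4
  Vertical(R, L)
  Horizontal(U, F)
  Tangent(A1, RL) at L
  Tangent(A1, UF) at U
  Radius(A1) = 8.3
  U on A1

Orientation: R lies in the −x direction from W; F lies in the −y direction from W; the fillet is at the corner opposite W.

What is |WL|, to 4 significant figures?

49.32

W is at the origin; W and R share the same y with |WR| = 25.7 and R on the −x side, so R = (-25.70, 0.000). WF is vertical with |WF| = 50.4 and F on the −y side, so F = (0.000, -50.40). The virtual corner opposite W is at (-25.70, -50.40). Since A1 is tangent to RL there, SL ⟂ RL and A1 meets UF tangentially, so SU is at right angles to UF, with radius 8.3, so the center S sits 8.3 in from both sides at S = (-17.40, -42.10). That places the tangent points at L = (-25.70, -42.10) on RL and U = (-17.40, -50.40) on UF. Then |WL| = |L − W| = 49.32.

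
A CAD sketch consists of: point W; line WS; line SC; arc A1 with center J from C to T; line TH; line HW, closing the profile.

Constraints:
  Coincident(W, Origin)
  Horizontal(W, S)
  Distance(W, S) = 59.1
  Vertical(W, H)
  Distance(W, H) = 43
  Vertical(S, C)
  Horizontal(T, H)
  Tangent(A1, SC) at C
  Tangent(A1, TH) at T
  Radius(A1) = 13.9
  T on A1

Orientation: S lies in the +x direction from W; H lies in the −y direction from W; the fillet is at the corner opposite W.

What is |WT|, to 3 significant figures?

62.4

W is at the origin; W and S share the same y with |WS| = 59.1 and S on the +x side, so S = (59.1, 0.00). W and H share the same x with |WH| = 43.0 and H on the −y side, so H = (0.00, -43.0). The virtual corner opposite W is at (59.1, -43.0). Tangency of A1 to SC means the radius JC is perpendicular to SC and the tangent condition forces JT to be normal to TH, with radius 13.9, so the center J sits 13.9 in from both sides at J = (45.2, -29.1). That places the tangent points at C = (59.1, -29.1) on SC and T = (45.2, -43.0) on TH. Then |WT| = |T − W| = 62.4.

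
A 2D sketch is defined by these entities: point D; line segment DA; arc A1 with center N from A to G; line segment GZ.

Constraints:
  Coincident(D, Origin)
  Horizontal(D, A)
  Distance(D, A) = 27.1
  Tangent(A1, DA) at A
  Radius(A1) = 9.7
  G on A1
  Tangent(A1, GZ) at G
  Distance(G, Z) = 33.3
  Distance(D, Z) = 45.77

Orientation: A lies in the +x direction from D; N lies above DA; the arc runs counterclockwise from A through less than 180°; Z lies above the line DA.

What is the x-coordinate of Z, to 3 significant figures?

16.5

Checks: |NG| = 9.700 ✓; ∠(NG, GZ) = 90.00° ✓; |GZ| = 33.30 ✓; |DZ| = 45.77 ✓.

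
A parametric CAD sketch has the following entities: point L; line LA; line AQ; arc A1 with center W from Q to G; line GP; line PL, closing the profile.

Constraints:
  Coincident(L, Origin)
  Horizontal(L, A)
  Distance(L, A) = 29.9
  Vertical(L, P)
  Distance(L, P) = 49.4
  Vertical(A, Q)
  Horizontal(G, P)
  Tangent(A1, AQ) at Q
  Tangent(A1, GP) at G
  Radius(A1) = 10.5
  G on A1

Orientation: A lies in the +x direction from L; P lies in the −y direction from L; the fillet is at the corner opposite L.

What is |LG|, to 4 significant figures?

53.07

L is at the origin; LA is horizontal with |LA| = 29.9 and A on the +x side, so A = (29.90, 0.000). L and P share the same x with |LP| = 49.4 and P on the −y side, so P = (0.000, -49.40). The virtual corner opposite L is at (29.90, -49.40). Tangency of A1 to AQ means the radius WQ is perpendicular to AQ and tangency of A1 to GP means the radius WG is perpendicular to GP, with radius 10.5, so the center W sits 10.5 in from both sides at W = (19.40, -38.90). That places the tangent points at Q = (29.90, -38.90) on AQ and G = (19.40, -49.40) on GP. Then |LG| = |G − L| = 53.07.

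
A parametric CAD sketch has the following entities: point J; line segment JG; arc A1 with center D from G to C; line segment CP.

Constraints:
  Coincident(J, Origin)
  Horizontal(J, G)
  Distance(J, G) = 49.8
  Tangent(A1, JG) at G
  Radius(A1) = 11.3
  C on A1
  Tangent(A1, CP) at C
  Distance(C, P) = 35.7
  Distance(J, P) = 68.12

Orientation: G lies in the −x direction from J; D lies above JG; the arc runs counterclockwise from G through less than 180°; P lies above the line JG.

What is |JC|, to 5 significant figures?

41.323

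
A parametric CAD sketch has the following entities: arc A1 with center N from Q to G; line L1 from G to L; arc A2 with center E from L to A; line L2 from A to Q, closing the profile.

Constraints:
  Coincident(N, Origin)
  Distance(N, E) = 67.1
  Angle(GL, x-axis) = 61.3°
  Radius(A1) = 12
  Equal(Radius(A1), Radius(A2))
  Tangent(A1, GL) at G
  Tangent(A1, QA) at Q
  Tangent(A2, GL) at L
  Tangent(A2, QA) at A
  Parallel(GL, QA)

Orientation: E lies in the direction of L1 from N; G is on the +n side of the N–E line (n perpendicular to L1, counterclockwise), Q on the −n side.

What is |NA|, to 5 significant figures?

68.165

The slot axis is L1's direction at 61.3°, so u = (cos 61.3°, sin 61.3°) = (0.48022, 0.87715) and n = (−sin 61.3°, cos 61.3°) = (-0.87715, 0.48022). N is at the origin and E lies 67.1 along u from N, so E = 67.1·u = (32.223, 58.857). Tangency of A1 to both parallel lines with radius 12.0 puts G and Q at N ± 12.0·n: G = (-10.526, 5.7627), Q = (10.526, -5.7627). Equal radii place L and A the same way about E: L = E + 12.0·n = (21.697, 64.619), A = E − 12.0·n = (42.749, 53.094). Then |NA| = |A − N| = 68.165.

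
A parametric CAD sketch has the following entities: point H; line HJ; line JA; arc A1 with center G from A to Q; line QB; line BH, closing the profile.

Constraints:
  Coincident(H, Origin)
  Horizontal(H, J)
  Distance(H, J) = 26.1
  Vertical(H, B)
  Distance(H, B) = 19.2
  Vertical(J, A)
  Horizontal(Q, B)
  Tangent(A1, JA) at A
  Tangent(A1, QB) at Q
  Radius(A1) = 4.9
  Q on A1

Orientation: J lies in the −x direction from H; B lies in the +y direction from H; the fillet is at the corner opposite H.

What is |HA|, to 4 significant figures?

29.76

H is at the origin; H and J share the same y with |HJ| = 26.1 and J on the −x side, so J = (-26.10, 0.000). HB is vertical with |HB| = 19.2 and B on the +y side, so B = (0.000, 19.20). The virtual corner opposite H is at (-26.10, 19.20). Since A1 is tangent to JA there, GA ⟂ JA and A1 meets QB tangentially, so GQ is at right angles to QB, with radius 4.9, so the center G sits 4.9 in from both sides at G = (-21.20, 14.30). That places the tangent points at A = (-26.10, 14.30) on JA and Q = (-21.20, 19.20) on QB. Then |HA| = |A − H| = 29.76.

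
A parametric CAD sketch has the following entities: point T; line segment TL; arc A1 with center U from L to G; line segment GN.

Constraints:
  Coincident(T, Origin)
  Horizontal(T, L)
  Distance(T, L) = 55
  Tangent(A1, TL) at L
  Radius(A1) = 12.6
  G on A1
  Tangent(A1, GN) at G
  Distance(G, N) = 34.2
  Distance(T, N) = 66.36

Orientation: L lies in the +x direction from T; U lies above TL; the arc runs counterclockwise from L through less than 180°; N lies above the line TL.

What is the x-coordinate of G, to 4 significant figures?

65.37

Checks: |UG| = 12.60 ✓; ∠(UG, GN) = 90.00° ✓; |GN| = 34.20 ✓; |TN| = 66.36 ✓.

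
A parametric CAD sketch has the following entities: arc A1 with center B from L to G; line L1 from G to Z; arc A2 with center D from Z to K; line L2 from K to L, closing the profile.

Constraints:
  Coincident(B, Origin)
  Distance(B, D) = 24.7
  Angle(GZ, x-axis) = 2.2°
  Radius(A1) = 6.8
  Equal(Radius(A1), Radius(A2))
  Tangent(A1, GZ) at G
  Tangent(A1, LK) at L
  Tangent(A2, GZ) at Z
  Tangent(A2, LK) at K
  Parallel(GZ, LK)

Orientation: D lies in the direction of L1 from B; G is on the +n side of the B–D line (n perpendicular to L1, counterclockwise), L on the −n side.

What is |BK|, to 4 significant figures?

25.62

Tangency of A1 to both parallel lines with radius 6.8 puts G and L at B ± 6.8·n: G = (-0.2610, 6.795), L = (0.2610, -6.795). Equal radii place Z and K the same way about D: Z = D + 6.8·n = (24.42, 7.743), K = D − 6.8·n = (24.94, -5.847). Then |BK| = |K − B| = 25.62.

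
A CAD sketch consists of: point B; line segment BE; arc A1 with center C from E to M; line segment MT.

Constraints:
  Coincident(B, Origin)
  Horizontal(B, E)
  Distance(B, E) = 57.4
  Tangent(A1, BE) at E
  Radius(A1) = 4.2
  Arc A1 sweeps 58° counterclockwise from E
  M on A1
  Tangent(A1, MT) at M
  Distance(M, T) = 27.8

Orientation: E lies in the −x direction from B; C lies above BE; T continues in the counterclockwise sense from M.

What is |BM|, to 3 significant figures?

53.9

B is at the origin; BE is horizontal with |BE| = 57.4 and E on the −x side, so E = (-57.4, 0.00). Tangency of A1 to BE means the radius CE is perpendicular to BE, so C = E + (0, 4.2) = (-57.4, 4.20). On A1, E sits at bearing -90° from C; a 58° counterclockwise sweep puts M at bearing -32°, so M = C + 4.2·(cos -32°, sin -32°) = (-53.8, 1.97). Then |BM| = |M − B| = 53.9.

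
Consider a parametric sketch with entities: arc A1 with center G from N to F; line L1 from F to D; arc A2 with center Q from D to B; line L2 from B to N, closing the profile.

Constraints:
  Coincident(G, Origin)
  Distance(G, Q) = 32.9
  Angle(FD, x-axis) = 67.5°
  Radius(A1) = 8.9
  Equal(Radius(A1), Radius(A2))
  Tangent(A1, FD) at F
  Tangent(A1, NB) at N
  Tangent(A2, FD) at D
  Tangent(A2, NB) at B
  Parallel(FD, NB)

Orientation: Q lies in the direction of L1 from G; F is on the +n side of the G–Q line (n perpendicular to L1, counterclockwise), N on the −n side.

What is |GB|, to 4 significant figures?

34.08

The slot axis is L1's direction at 67.5°, so u = (cos 67.5°, sin 67.5°) = (0.3827, 0.9239) and n = (−sin 67.5°, cos 67.5°) = (-0.9239, 0.3827). G is at the origin and Q lies 32.9 along u from G, so Q = 32.9·u = (12.59, 30.40). Tangency of A1 to both parallel lines with radius 8.9 puts F and N at G ± 8.9·n: F = (-8.223, 3.406), N = (8.223, -3.406). Equal radii place D and B the same way about Q: D = Q + 8.9·n = (4.368, 33.80), B = Q − 8.9·n = (20.81, 26.99). Then |GB| = |B − G| = 34.08.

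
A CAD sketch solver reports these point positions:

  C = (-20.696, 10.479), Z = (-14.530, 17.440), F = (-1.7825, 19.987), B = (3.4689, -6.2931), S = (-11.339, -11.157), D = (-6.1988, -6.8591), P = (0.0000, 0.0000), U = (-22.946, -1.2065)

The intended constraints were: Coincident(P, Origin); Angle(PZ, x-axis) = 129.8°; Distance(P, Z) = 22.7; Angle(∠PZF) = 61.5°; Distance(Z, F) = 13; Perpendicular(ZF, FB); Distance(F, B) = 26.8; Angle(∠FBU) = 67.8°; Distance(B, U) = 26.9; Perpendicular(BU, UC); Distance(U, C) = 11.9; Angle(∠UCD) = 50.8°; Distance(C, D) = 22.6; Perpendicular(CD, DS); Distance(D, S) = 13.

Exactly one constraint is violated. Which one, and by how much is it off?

Distance(D, S) = 13 — off by 6.30.

P = (0.00, 0.00) ✓; PZ at 129.8° ✓; |PZ| = 22.70 ✓; ∠PZF = 61.50° ✓; |ZF| = 13.00 ✓; ∠(ZF, FB) = 90.00° ✓; |FB| = 26.80 ✓; ∠FBU = 67.80° ✓; |BU| = 26.90 ✓; ∠(BU, UC) = 90.00° ✓; |UC| = 11.90 ✓; ∠UCD = 50.80° ✓; |CD| = 22.60 ✓; ∠(CD, DS) = 90.00° ✓; |DS| = 6.700 ✗.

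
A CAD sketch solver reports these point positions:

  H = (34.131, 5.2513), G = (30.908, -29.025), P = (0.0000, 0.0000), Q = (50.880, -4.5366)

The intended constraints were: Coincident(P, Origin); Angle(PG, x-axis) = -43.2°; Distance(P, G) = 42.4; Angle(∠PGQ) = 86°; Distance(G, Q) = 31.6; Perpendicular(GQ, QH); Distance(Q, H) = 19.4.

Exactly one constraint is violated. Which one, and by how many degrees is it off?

Perpendicular(GQ, QH) — off by 8.90°.

P = (0.00, 0.00) ✓; PG at -43.20° ✓; |PG| = 42.40 ✓; ∠PGQ = 86.00° ✓; |GQ| = 31.60 ✓; ∠(GQ, QH) = 98.90° ✗; |QH| = 19.40 ✓.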